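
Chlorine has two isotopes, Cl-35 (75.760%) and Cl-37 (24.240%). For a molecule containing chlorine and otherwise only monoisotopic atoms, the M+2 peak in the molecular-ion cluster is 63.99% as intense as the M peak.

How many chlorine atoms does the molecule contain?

With n Cl atoms, P(M+2)/P(M) = C(n,1)·p^(n−1)q / p^n = n·q/p = n · 0.24240/0.75760.
n = 0.6399 × 0.75760/0.24240 = 2.00 ≈ 2

2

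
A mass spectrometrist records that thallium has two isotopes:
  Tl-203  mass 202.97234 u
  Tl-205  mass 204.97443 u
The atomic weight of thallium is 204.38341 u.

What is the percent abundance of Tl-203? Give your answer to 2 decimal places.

29.52%

With x = fraction of Tl-203 (so Tl-205 is 1 − x):
202.97234·x + 204.97443·(1 − x) = 204.38341
(202.97234 − 204.97443)·x = 204.38341 − 204.97443
x = -0.59102 / -2.00209 = 0.29520 → 29.52% Tl-203, 70.48% Tl-205.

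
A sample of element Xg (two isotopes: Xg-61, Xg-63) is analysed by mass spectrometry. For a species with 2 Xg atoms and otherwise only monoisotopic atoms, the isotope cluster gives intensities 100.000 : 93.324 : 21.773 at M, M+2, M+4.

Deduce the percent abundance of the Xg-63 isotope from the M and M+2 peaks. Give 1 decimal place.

If p is the fraction of Xg that is Xg-61, then I(M+2)/I(M) = [C(2,1)·p^1·(1−p)] / p^2 = 2·(1−p)/p = 93.324/100.000 = 0.9332
(1−p)/p = 0.9332/2 = 0.4666  ⇒  p = 1/(1 + 0.4666) = 0.6818
Xg-61: 68.2%, Xg-63: 31.8%.

31.8%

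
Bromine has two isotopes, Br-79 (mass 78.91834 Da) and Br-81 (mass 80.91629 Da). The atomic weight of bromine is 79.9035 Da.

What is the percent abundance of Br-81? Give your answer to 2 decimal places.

Let x be the fractional abundance of Br-79; then Br-81 has abundance 1 − x.
78.91834·x + 80.91629·(1 − x) = 79.9035
(78.91834 − 80.91629)·x = 79.9035 − 80.91629
x = -1.01279 / -1.99795 = 0.50691 → 50.69% Br-79, 49.31% Br-81.

49.31%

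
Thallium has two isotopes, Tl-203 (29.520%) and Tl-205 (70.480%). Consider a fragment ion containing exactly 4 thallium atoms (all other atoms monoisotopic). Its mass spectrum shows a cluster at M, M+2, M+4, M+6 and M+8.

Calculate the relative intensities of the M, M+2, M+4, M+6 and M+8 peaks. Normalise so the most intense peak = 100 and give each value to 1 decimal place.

1.8 : 17.5 : 62.8 : 100.0 : 59.7

Expanding (0.29520 + 0.70480)^4:
P(M) = 0.29520^4 = 0.007594
P(M+2) = 4 × 0.29520^3 × 0.70480^1 = 0.072523
P(M+4) = 6 × 0.29520^2 × 0.70480^2 = 0.259726
P(M+6) = 4 × 0.29520^1 × 0.70480^3 = 0.413403
P(M+8) = 0.70480^4 = 0.246754
The M+6 peak is largest (0.413403); scaling to 100 gives 1.8 : 17.5 : 62.8 : 100.0 : 59.7.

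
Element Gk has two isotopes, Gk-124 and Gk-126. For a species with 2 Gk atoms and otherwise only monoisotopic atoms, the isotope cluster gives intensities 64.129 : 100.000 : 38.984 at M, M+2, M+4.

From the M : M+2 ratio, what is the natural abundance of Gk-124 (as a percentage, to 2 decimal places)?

If p is the fraction of Gk that is Gk-124, then I(M+2)/I(M) = [C(2,1)·p^1·(1−p)] / p^2 = 2·(1−p)/p = 100.000/64.129 = 1.5594
(1−p)/p = 1.5594/2 = 0.7797  ⇒  p = 1/(1 + 0.7797) = 0.5619
Gk-124: 56.19%, Gk-126: 43.81%.

56.19%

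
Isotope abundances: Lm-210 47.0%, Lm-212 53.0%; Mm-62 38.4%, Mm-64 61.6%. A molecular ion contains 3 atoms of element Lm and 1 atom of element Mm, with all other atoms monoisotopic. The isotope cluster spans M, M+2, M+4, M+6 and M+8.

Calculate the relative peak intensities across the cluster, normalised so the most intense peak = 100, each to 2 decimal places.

Element Lm pattern (n=3): 0.103823 : 0.351231 : 0.396069 : 0.148877
Element Mm pattern (n=1): 0.3840 : 0.6160
Convolve the two distributions (both contribute in 2-u steps):
  M: 0.103823×0.3840 = 0.039868
  M+2: 0.103823×0.6160 + 0.351231×0.3840 = 0.198828
  M+4: 0.351231×0.6160 + 0.396069×0.3840 = 0.368449
  M+6: 0.396069×0.6160 + 0.148877×0.3840 = 0.301147
  M+8: 0.148877×0.6160 = 0.091708
Scale to base peak (0.368449) = 100: 10.82 : 53.96 : 100.00 : 81.73 : 24.89

10.82 : 53.96 : 100.00 : 81.73 : 24.89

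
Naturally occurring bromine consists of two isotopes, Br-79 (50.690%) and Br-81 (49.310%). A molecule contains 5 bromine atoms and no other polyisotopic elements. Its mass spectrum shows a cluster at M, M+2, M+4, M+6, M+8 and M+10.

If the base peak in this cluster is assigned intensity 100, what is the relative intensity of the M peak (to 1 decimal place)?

10.6

(0.50690 + 0.49310)^5 gives M 0.0335, M+2 0.1628, M+4 0.3167, M+6 0.3081, M+8 0.1498, M+10 0.0292; the largest is M+4.
P(M+4) = C(5,2) × 0.50690^3 × 0.49310^2 = 10 × 0.13024674 × 0.24314761 = 0.316692 (base)
P(M) = C(5,0) × 0.50690^5 × 0.49310^0 = 1 × 0.03346659 × 1.0000 = 0.033467
Relative intensity = 0.033467 / 0.316692 × 100 = 10.6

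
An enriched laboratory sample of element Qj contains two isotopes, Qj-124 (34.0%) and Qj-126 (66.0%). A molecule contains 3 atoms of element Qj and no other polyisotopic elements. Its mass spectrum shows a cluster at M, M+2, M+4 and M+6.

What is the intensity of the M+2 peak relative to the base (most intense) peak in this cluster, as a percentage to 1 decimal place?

51.5%

Term probabilities: M 0.0393, M+2 0.2289, M+4 0.4443, M+6 0.2875. Base peak = M+4.
P(M+4) = C(3,2) × 0.340^1 × 0.660^2 = 3 × 0.3400 × 0.4356 = 0.444312 (base)
P(M+2) = C(3,1) × 0.340^2 × 0.660^1 = 3 × 0.1156 × 0.6600 = 0.228888
Relative intensity = 0.228888 / 0.444312 × 100 = 51.5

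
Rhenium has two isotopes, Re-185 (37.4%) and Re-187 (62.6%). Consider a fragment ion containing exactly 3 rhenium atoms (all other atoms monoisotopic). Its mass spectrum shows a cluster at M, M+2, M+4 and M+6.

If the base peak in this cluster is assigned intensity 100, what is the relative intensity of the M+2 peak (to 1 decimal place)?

59.7

Term probabilities: M 0.0523, M+2 0.2627, M+4 0.4397, M+6 0.2453. Base peak = M+4.
P(M+4) = C(3,2) × 0.374^1 × 0.626^2 = 3 × 0.3740 × 0.391876 = 0.439685 (base)
P(M+2) = C(3,1) × 0.374^2 × 0.626^1 = 3 × 0.139876 × 0.6260 = 0.262687
Relative intensity = 0.262687 / 0.439685 × 100 = 59.7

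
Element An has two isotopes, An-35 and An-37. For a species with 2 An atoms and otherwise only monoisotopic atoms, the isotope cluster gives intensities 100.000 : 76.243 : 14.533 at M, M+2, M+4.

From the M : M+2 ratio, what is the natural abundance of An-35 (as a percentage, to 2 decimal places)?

Write p for the An-35 fraction. I(M+2)/I(M) = [C(2,1)·p^1·(1−p)] / p^2 = 2·(1−p)/p = 76.243/100.000 = 0.7624
(1−p)/p = 0.7624/2 = 0.3812  ⇒  p = 1/(1 + 0.3812) = 0.7240
An-35: 72.40%, An-37: 27.60%.

72.40%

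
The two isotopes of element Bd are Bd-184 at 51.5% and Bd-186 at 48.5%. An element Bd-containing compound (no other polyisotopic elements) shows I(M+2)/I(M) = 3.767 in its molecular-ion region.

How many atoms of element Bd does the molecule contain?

For n independent Bd atoms, I(M+2)/I(M) = n · (abundance Bd-186) / (abundance Bd-184) = n · 0.485/0.515.
n = 3.767 × 0.515/0.485 = 4.00 ≈ 4

4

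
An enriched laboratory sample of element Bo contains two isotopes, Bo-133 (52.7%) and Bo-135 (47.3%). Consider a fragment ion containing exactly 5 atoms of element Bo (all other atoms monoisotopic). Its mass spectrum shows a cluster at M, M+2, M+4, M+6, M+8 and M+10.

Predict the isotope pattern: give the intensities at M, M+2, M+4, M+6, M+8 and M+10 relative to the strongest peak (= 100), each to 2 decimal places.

12.41 : 55.71 : 100.00 : 89.75 : 40.28 : 7.23

The 5 Bo atoms are independent, so intensities follow the terms of (0.527 + 0.473)^5.
P(M) = 0.527^5 = 0.040649
P(M+2) = 5 × 0.527^4 × 0.473^1 = 0.182420
P(M+4) = 10 × 0.527^3 × 0.473^2 = 0.327457
P(M+6) = 10 × 0.527^2 × 0.473^3 = 0.293903
P(M+8) = 5 × 0.527^1 × 0.473^4 = 0.131894
P(M+10) = 0.473^5 = 0.023676
The M+4 peak is largest (0.327457); scaling to 100 gives 12.41 : 55.71 : 100.00 : 89.75 : 40.28 : 7.23.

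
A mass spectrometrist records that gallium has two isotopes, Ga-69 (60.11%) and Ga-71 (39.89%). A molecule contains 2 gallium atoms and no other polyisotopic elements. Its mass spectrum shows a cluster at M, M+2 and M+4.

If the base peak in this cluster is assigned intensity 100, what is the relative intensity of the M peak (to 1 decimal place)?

75.3

Binomial terms of (0.6011 + 0.3989)^2: M 0.3613, M+2 0.4796, M+4 0.1591 → M+2 is the base peak.
P(M+2) = C(2,1) × 0.6011^1 × 0.3989^1 = 2 × 0.6011 × 0.3989 = 0.479558 (base)
P(M) = C(2,0) × 0.6011^2 × 0.3989^0 = 1 × 0.36132121 × 1.0000 = 0.361321
Relative intensity = 0.361321 / 0.479558 × 100 = 75.3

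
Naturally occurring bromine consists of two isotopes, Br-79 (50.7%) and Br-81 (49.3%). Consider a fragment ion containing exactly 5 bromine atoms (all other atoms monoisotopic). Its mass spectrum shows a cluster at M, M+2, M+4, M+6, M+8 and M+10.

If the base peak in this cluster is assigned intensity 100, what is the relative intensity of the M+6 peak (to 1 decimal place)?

Binomial terms of (0.507 + 0.493)^5: M 0.0335, M+2 0.1629, M+4 0.3168, M+6 0.3080, M+8 0.1497, M+10 0.0291 → M+4 is the base peak.
P(M+4) = C(5,2) × 0.507^3 × 0.493^2 = 10 × 0.13032384 × 0.243049 = 0.316751 (base)
P(M+6) = C(5,3) × 0.507^2 × 0.493^3 = 10 × 0.257049 × 0.11982316 = 0.308004
Relative intensity = 0.308004 / 0.316751 × 100 = 97.2

97.2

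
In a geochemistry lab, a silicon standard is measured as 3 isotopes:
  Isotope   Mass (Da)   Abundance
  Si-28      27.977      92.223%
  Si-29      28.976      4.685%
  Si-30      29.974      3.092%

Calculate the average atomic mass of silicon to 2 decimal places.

Weight each isotope mass by its fractional abundance: 0.92223 × 27.977 + 0.04685 × 28.976 + 0.03092 × 29.974
= 25.8012 + 1.3575 + 0.9268 = 28.0855 Da

28.09 Da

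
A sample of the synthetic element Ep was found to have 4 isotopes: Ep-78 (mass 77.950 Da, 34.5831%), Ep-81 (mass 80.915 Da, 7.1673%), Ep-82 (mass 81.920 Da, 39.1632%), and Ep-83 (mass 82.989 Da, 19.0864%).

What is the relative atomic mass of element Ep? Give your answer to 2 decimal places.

Weight each isotope mass by its fractional abundance: 0.345831 × 77.950 + 0.071673 × 80.915 + 0.391632 × 81.920 + 0.190864 × 82.989
= 26.9575 + 5.7994 + 32.0825 + 15.8396 = 80.6790 Da

80.68 Da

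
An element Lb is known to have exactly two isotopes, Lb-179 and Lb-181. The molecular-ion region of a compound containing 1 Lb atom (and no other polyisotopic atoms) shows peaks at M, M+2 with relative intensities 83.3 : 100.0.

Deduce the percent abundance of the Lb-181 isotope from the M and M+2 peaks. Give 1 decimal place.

Let p = fractional abundance of Lb-179. I(M+2)/I(M) = [C(1,1)·p^0·(1−p)] / p^1 = 1·(1−p)/p = 100.0/83.3 = 1.2005
(1−p)/p = 1.2005/1 = 1.2005  ⇒  p = 1/(1 + 1.2005) = 0.4544
Lb-179: 45.4%, Lb-181: 54.6%.

54.6%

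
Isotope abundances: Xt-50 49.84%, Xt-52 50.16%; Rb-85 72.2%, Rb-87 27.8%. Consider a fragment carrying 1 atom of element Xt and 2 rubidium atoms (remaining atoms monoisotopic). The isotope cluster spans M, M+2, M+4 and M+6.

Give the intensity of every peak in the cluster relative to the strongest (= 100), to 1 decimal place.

56.3 : 100.0 : 52.0 : 8.4

Element Xt pattern (n=1): 0.4984 : 0.5016
Rubidium pattern (n=2): 0.521284 : 0.401432 : 0.077284
Convolve the two distributions (both contribute in 2-u steps):
  M: 0.4984×0.521284 = 0.259808
  M+2: 0.4984×0.401432 + 0.5016×0.521284 = 0.461550
  M+4: 0.4984×0.077284 + 0.5016×0.401432 = 0.239877
  M+6: 0.5016×0.077284 = 0.038766
Scale to base peak (0.461550) = 100: 56.3 : 100.0 : 52.0 : 8.4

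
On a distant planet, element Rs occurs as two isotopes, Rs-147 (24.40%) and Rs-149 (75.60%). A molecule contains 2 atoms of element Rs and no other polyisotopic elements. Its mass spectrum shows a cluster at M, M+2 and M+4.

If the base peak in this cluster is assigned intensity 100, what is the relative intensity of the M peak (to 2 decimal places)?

Binomial terms of (0.2440 + 0.7560)^2: M 0.0595, M+2 0.3689, M+4 0.5715 → M+4 is the base peak.
P(M+4) = C(2,2) × 0.2440^0 × 0.7560^2 = 1 × 1.0000 × 0.571536 = 0.571536 (base)
P(M) = C(2,0) × 0.2440^2 × 0.7560^0 = 1 × 0.059536 × 1.0000 = 0.059536
Relative intensity = 0.059536 / 0.571536 × 100 = 10.42

10.42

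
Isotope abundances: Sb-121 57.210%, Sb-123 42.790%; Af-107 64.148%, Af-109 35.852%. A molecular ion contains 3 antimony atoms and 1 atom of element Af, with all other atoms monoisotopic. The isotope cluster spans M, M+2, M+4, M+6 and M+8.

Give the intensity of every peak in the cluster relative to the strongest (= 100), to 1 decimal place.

Antimony pattern (n=3): 0.18724742 : 0.42015297 : 0.3142518 : 0.07834781
Element Af pattern (n=1): 0.64148 : 0.35852
Convolve the two distributions (both contribute in 2-u steps):
  M: 0.18724742×0.64148 = 0.120115
  M+2: 0.18724742×0.35852 + 0.42015297×0.64148 = 0.336652
  M+4: 0.42015297×0.35852 + 0.3142518×0.64148 = 0.352219
  M+6: 0.3142518×0.35852 + 0.07834781×0.64148 = 0.162924
  M+8: 0.07834781×0.35852 = 0.028089
Scale to base peak (0.352219) = 100: 34.1 : 95.6 : 100.0 : 46.3 : 8.0

34.1 : 95.6 : 100.0 : 46.3 : 8.0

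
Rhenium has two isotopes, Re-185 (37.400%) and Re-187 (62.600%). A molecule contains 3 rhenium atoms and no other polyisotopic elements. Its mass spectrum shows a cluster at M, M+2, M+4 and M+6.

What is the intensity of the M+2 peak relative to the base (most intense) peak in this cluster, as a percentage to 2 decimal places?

59.74%

(0.37400 + 0.62600)^3 gives M 0.0523, M+2 0.2627, M+4 0.4397, M+6 0.2453; the largest is M+4.
P(M+4) = C(3,2) × 0.37400^1 × 0.62600^2 = 3 × 0.3740 × 0.391876 = 0.439685 (base)
P(M+2) = C(3,1) × 0.37400^2 × 0.62600^1 = 3 × 0.139876 × 0.6260 = 0.262687
Relative intensity = 0.262687 / 0.439685 × 100 = 59.74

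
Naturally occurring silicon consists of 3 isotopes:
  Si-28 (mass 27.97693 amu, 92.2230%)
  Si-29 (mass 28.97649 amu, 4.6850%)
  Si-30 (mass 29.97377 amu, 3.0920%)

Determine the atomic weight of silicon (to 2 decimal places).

Weight each isotope mass by its fractional abundance: 0.922230 × 27.97693 + 0.046850 × 28.97649 + 0.030920 × 29.97377
= 25.801164 + 1.357549 + 0.926789 = 28.085502 amu

28.09 amu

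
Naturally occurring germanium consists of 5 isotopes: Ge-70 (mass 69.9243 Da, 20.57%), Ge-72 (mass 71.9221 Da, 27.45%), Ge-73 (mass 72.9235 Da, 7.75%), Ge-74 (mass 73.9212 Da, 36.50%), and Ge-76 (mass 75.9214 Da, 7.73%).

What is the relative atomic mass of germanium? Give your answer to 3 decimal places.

72.628 Da

Ar = Σ fᵢ·mᵢ = 0.2057 × 69.9243 + 0.2745 × 71.9221 + 0.0775 × 72.9235 + 0.3650 × 73.9212 + 0.0773 × 75.9214
= 14.38343 + 19.74262 + 5.65157 + 26.98124 + 5.86872 = 72.62758 Da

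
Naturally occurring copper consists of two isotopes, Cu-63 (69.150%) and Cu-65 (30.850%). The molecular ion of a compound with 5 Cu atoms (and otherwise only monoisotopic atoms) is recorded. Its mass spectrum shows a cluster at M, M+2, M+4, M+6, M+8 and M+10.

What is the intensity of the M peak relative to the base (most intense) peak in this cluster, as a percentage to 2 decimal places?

Term probabilities: M 0.1581, M+2 0.3527, M+4 0.3147, M+6 0.1404, M+8 0.0313, M+10 0.0028. Base peak = M+2.
P(M+2) = C(5,1) × 0.69150^4 × 0.30850^1 = 5 × 0.2286487 × 0.3085 = 0.352691 (base)
P(M) = C(5,0) × 0.69150^5 × 0.30850^0 = 1 × 0.15811058 × 1.0000 = 0.158111
Relative intensity = 0.158111 / 0.352691 × 100 = 44.83

44.83%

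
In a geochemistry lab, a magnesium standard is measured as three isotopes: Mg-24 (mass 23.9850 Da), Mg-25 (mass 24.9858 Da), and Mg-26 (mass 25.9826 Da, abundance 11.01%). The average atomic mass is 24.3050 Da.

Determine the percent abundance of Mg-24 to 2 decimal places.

Let x and y be the fractions of Mg-24 and Mg-25. Then x + y = 1 − 0.1101 = 0.8899 and 23.9850x + 24.9858y = 24.3050 − 0.1101×25.9826 = 21.44431574.
Substituting: 23.9850x + 24.9858(0.8899 − x) = 21.44431574
(23.9850 − 24.9858)x = -0.79054768  ⇒  x = 0.78992, y = 0.09998
Mg-24: 78.99%, Mg-25: 10.00%.

78.99%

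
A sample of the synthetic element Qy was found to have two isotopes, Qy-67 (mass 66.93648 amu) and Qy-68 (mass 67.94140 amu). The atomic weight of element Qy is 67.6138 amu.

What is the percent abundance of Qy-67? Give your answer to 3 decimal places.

32.600%

Let x be the fractional abundance of Qy-67; then Qy-68 has abundance 1 − x.
66.93648·x + 67.94140·(1 − x) = 67.6138
(66.93648 − 67.94140)·x = 67.6138 − 67.94140
x = -0.32760 / -1.00492 = 0.32600 → 32.600% Qy-67, 67.400% Qy-68.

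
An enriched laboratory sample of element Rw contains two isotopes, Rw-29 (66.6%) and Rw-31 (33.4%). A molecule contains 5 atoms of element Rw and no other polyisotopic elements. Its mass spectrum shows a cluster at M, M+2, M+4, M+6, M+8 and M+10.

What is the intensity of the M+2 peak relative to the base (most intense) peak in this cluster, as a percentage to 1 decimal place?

Binomial terms of (0.666 + 0.334)^5: M 0.1310, M+2 0.3286, M+4 0.3295, M+6 0.1653, M+8 0.0414, M+10 0.0042 → M+4 is the base peak.
P(M+4) = C(5,2) × 0.666^3 × 0.334^2 = 10 × 0.2954083 × 0.111556 = 0.329546 (base)
P(M+2) = C(5,1) × 0.666^4 × 0.334^1 = 5 × 0.19674193 × 0.3340 = 0.328559
Relative intensity = 0.328559 / 0.329546 × 100 = 99.7

99.7%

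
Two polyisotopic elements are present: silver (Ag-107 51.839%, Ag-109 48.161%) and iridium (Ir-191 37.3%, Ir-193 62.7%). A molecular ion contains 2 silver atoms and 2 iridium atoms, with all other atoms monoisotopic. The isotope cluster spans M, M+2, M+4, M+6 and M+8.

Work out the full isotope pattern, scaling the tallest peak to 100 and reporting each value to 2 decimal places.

Silver pattern (n=2): 0.26872819 : 0.49932362 : 0.23194819
Iridium pattern (n=2): 0.139129 : 0.467742 : 0.393129
Convolve the two distributions (both contribute in 2-u steps):
  M: 0.26872819×0.139129 = 0.037388
  M+2: 0.26872819×0.467742 + 0.49932362×0.139129 = 0.195166
  M+4: 0.26872819×0.393129 + 0.49932362×0.467742 + 0.23194819×0.139129 = 0.371470
  M+6: 0.49932362×0.393129 + 0.23194819×0.467742 = 0.304791
  M+8: 0.23194819×0.393129 = 0.091186
Scale to base peak (0.371470) = 100: 10.06 : 52.54 : 100.00 : 82.05 : 24.55

10.06 : 52.54 : 100.00 : 82.05 : 24.55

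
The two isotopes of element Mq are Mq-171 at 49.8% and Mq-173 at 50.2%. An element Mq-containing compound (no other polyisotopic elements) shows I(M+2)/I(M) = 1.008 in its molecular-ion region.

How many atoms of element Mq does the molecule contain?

For n independent Mq atoms, I(M+2)/I(M) = n · (abundance Mq-173) / (abundance Mq-171) = n · 0.502/0.498.
n = 1.008 × 0.498/0.502 = 1.00 ≈ 1

1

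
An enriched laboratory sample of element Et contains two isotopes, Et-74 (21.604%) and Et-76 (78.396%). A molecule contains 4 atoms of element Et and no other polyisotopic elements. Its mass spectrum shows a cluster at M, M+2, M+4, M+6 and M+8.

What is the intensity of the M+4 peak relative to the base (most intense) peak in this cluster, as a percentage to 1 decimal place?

(0.21604 + 0.78396)^4 gives M 0.0022, M+2 0.0316, M+4 0.1721, M+6 0.4164, M+8 0.3777; the largest is M+6.
P(M+6) = C(4,3) × 0.21604^1 × 0.78396^3 = 4 × 0.21604 × 0.48181655 = 0.416367 (base)
P(M+4) = C(4,2) × 0.21604^2 × 0.78396^2 = 6 × 0.04667328 × 0.61459328 = 0.172111
Relative intensity = 0.172111 / 0.416367 × 100 = 41.3

41.3%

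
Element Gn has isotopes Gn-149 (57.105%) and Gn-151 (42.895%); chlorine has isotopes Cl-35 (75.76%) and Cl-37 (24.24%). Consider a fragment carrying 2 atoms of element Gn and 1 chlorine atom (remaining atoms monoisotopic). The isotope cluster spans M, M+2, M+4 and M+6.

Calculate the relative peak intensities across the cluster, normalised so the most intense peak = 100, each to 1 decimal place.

54.9 : 100.0 : 57.3 : 9.9

Element Gn pattern (n=2): 0.3260981 : 0.4899038 : 0.1839981
Chlorine pattern (n=1): 0.7576 : 0.2424
Convolve the two distributions (both contribute in 2-u steps):
  M: 0.3260981×0.7576 = 0.247052
  M+2: 0.3260981×0.2424 + 0.4899038×0.7576 = 0.450197
  M+4: 0.4899038×0.2424 + 0.1839981×0.7576 = 0.258150
  M+6: 0.1839981×0.2424 = 0.044601
Scale to base peak (0.450197) = 100: 54.9 : 100.0 : 57.3 : 9.9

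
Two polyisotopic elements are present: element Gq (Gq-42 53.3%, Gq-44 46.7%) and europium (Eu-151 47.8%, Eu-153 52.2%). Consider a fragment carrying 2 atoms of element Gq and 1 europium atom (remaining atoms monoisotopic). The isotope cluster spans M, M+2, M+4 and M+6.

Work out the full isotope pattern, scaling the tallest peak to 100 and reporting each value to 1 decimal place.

35.2 : 100.0 : 94.3 : 29.5

Element Gq pattern (n=2): 0.284089 : 0.497822 : 0.218089
Europium pattern (n=1): 0.4780 : 0.5220
Convolve the two distributions (both contribute in 2-u steps):
  M: 0.284089×0.4780 = 0.135795
  M+2: 0.284089×0.5220 + 0.497822×0.4780 = 0.386253
  M+4: 0.497822×0.5220 + 0.218089×0.4780 = 0.364110
  M+6: 0.218089×0.5220 = 0.113842
Scale to base peak (0.386253) = 100: 35.2 : 100.0 : 94.3 : 29.5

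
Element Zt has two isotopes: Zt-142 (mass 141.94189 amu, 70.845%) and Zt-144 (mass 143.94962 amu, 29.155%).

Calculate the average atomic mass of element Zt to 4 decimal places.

142.5272 amu

The abundance-weighted mean is 0.70845 × 141.94189 + 0.29155 × 143.94962
= 100.558732 + 41.968512 = 142.527244 amu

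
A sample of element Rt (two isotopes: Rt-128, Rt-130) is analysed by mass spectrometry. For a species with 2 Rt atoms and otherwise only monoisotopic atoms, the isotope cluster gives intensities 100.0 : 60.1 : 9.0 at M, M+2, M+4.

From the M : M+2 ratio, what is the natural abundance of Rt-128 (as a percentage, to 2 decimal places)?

76.89%

Write p for the Rt-128 fraction. I(M+2)/I(M) = [C(2,1)·p^1·(1−p)] / p^2 = 2·(1−p)/p = 60.1/100.0 = 0.6010
(1−p)/p = 0.6010/2 = 0.3005  ⇒  p = 1/(1 + 0.3005) = 0.7689
Rt-128: 76.89%, Rt-130: 23.11%.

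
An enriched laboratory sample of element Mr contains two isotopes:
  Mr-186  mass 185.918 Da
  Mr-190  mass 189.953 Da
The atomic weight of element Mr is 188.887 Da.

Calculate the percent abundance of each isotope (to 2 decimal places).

Mr-186: 26.42%, Mr-190: 73.58%

Writing the weighted mean with unknown fraction x of Mr-186:
185.918·x + 189.953·(1 − x) = 188.887
(185.918 − 189.953)·x = 188.887 − 189.953
x = -1.066 / -4.035 = 0.26419 → 26.42% Mr-186, 73.58% Mr-190.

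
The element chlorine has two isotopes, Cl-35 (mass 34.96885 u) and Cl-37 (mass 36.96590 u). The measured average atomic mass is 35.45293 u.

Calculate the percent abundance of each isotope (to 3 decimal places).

Cl-35: 75.760%, Cl-37: 24.240%

With x = fraction of Cl-35 (so Cl-37 is 1 − x):
34.96885·x + 36.96590·(1 − x) = 35.45293
(34.96885 − 36.96590)·x = 35.45293 − 36.96590
x = -1.51297 / -1.99705 = 0.75760 → 75.760% Cl-35, 24.240% Cl-37.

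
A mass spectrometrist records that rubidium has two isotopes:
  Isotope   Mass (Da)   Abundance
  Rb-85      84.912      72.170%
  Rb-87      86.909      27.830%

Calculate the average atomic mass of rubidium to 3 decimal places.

The abundance-weighted mean is 0.72170 × 84.912 + 0.27830 × 86.909
= 61.2810 + 24.1868 = 85.4678 Da

85.468 Da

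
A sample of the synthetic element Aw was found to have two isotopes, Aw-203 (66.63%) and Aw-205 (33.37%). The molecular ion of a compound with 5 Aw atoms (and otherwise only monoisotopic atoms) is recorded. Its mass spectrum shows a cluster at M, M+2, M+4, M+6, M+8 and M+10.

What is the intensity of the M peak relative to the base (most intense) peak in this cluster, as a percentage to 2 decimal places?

Binomial terms of (0.6663 + 0.3337)^5: M 0.1313, M+2 0.3289, M+4 0.3294, M+6 0.1650, M+8 0.0413, M+10 0.0041 → M+4 is the base peak.
P(M+4) = C(5,2) × 0.6663^3 × 0.3337^2 = 10 × 0.29580768 × 0.11135569 = 0.329399 (base)
P(M) = C(5,0) × 0.6663^5 × 0.3337^0 = 1 × 0.1313255 × 1.0000 = 0.131326
Relative intensity = 0.131326 / 0.329399 × 100 = 39.87

39.87%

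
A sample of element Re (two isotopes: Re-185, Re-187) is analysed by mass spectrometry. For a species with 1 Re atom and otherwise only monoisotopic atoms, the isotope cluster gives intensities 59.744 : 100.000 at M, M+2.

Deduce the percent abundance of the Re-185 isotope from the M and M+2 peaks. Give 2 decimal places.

If p is the fraction of Re that is Re-185, then I(M+2)/I(M) = [C(1,1)·p^0·(1−p)] / p^1 = 1·(1−p)/p = 100.000/59.744 = 1.6738
(1−p)/p = 1.6738/1 = 1.6738  ⇒  p = 1/(1 + 1.6738) = 0.3740
Re-185: 37.40%, Re-187: 62.60%.

37.40%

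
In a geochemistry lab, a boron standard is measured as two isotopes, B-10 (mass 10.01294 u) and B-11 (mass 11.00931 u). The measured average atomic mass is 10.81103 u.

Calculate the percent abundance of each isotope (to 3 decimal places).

With x = fraction of B-10 (so B-11 is 1 − x):
10.01294·x + 11.00931·(1 − x) = 10.81103
(10.01294 − 11.00931)·x = 10.81103 − 11.00931
x = -0.19828 / -0.99637 = 0.19900 → 19.900% B-10, 80.100% B-11.

B-10: 19.900%, B-11: 80.100%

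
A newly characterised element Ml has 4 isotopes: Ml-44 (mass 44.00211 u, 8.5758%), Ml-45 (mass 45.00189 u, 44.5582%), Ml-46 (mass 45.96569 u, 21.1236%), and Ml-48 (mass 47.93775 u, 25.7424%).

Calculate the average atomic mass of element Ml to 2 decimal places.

Ar = Σ fᵢ·mᵢ = 0.085758 × 44.00211 + 0.445582 × 45.00189 + 0.211236 × 45.96569 + 0.257424 × 47.93775
= 3.773533 + 20.052032 + 9.709608 + 12.340327 = 45.875500 u

45.88 u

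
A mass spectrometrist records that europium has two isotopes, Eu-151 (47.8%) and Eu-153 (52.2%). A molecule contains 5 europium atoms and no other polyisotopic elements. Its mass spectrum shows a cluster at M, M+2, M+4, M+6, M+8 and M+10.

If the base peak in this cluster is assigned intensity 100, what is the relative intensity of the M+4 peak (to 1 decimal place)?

Term probabilities: M 0.0250, M+2 0.1363, M+4 0.2976, M+6 0.3250, M+8 0.1775, M+10 0.0388. Base peak = M+6.
P(M+6) = C(5,3) × 0.478^2 × 0.522^3 = 10 × 0.228484 × 0.14223665 = 0.324988 (base)
P(M+4) = C(5,2) × 0.478^3 × 0.522^2 = 10 × 0.10921535 × 0.272484 = 0.297594
Relative intensity = 0.297594 / 0.324988 × 100 = 91.6

91.6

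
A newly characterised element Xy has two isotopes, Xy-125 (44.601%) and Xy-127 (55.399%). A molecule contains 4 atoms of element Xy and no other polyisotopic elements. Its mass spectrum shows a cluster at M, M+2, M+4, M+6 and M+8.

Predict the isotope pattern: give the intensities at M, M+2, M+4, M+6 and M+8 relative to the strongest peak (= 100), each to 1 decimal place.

Each Xy atom is independently Xy-125 (p = 0.44601) or Xy-127 (q = 0.55399); the cluster is the binomial expansion (p + q)^4.
P(M) = 0.44601^4 = 0.039571
P(M+2) = 4 × 0.44601^3 × 0.55399^1 = 0.196606
P(M+4) = 6 × 0.44601^2 × 0.55399^2 = 0.366306
P(M+6) = 4 × 0.44601^1 × 0.55399^3 = 0.303327
P(M+8) = 0.55399^4 = 0.094191
The M+4 peak is largest (0.366306); scaling to 100 gives 10.8 : 53.7 : 100.0 : 82.8 : 25.7.

10.8 : 53.7 : 100.0 : 82.8 : 25.7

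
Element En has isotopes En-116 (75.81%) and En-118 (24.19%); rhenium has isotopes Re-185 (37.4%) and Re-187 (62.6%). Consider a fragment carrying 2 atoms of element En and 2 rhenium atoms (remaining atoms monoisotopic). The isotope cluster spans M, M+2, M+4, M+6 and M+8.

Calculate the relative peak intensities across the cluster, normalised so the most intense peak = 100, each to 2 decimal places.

Element En pattern (n=2): 0.57471561 : 0.36676878 : 0.05851561
Rhenium pattern (n=2): 0.139876 : 0.468248 : 0.391876
Convolve the two distributions (both contribute in 2-u steps):
  M: 0.57471561×0.139876 = 0.080389
  M+2: 0.57471561×0.468248 + 0.36676878×0.139876 = 0.320412
  M+4: 0.57471561×0.391876 + 0.36676878×0.468248 + 0.05851561×0.139876 = 0.405141
  M+6: 0.36676878×0.391876 + 0.05851561×0.468248 = 0.171128
  M+8: 0.05851561×0.391876 = 0.022931
Scale to base peak (0.405141) = 100: 19.84 : 79.09 : 100.00 : 42.24 : 5.66

19.84 : 79.09 : 100.00 : 42.24 : 5.66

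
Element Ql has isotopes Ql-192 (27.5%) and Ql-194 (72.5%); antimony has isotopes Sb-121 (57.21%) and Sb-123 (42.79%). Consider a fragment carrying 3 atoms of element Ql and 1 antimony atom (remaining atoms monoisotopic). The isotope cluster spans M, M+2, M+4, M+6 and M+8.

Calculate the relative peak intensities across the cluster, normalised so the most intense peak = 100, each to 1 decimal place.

2.9 : 25.5 : 78.9 : 100.0 : 40.4

Element Ql pattern (n=3): 0.02079688 : 0.16448438 : 0.43364063 : 0.38107812
Antimony pattern (n=1): 0.5721 : 0.4279
Convolve the two distributions (both contribute in 2-u steps):
  M: 0.02079688×0.5721 = 0.011898
  M+2: 0.02079688×0.4279 + 0.16448438×0.5721 = 0.103000
  M+4: 0.16448438×0.4279 + 0.43364063×0.5721 = 0.318469
  M+6: 0.43364063×0.4279 + 0.38107812×0.5721 = 0.403570
  M+8: 0.38107812×0.4279 = 0.163063
Scale to base peak (0.403570) = 100: 2.9 : 25.5 : 78.9 : 100.0 : 40.4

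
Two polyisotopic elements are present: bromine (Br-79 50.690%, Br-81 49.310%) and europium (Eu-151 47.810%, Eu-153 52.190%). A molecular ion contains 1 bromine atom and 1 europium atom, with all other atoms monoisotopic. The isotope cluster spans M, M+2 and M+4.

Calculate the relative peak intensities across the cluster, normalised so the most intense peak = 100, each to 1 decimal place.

Bromine pattern (n=1): 0.5069 : 0.4931
Europium pattern (n=1): 0.4781 : 0.5219
Convolve the two distributions (both contribute in 2-u steps):
  M: 0.5069×0.4781 = 0.242349
  M+2: 0.5069×0.5219 + 0.4931×0.4781 = 0.500302
  M+4: 0.4931×0.5219 = 0.257349
Scale to base peak (0.500302) = 100: 48.4 : 100.0 : 51.4

48.4 : 100.0 : 51.4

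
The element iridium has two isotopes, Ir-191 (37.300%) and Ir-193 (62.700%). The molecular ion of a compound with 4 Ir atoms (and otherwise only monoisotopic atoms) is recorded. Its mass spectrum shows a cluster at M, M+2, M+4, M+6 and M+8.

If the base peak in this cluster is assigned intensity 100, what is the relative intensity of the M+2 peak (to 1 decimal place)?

(0.37300 + 0.62700)^4 gives M 0.0194, M+2 0.1302, M+4 0.3282, M+6 0.3678, M+8 0.1546; the largest is M+6.
P(M+6) = C(4,3) × 0.37300^1 × 0.62700^3 = 4 × 0.3730 × 0.24649188 = 0.367766 (base)
P(M+2) = C(4,1) × 0.37300^3 × 0.62700^1 = 4 × 0.05189512 × 0.6270 = 0.130153
Relative intensity = 0.130153 / 0.367766 × 100 = 35.4

35.4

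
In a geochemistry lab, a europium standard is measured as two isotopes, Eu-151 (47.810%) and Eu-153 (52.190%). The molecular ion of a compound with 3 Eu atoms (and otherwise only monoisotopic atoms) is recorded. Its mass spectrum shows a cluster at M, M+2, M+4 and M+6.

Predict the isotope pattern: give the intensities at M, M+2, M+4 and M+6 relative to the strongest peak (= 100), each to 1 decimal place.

Expanding (0.47810 + 0.52190)^3:
P(M) = 0.47810^3 = 0.109284
P(M+2) = 3 × 0.47810^2 × 0.52190^1 = 0.357887
P(M+4) = 3 × 0.47810^1 × 0.52190^2 = 0.390674
P(M+6) = 0.52190^3 = 0.142155
The M+4 peak is largest (0.390674); scaling to 100 gives 28.0 : 91.6 : 100.0 : 36.4.

28.0 : 91.6 : 100.0 : 36.4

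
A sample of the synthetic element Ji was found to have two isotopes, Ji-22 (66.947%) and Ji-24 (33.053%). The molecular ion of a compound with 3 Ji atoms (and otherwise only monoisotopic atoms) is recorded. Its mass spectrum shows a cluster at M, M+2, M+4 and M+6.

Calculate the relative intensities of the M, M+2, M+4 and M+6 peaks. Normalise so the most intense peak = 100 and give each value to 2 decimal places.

The 3 Ji atoms are independent, so intensities follow the terms of (0.66947 + 0.33053)^3.
P(M) = 0.66947^3 = 0.300050
P(M+2) = 3 × 0.66947^2 × 0.33053^1 = 0.444421
P(M+4) = 3 × 0.66947^1 × 0.33053^2 = 0.219419
P(M+6) = 0.33053^3 = 0.036110
The M+2 peak is largest (0.444421); scaling to 100 gives 67.51 : 100.00 : 49.37 : 8.13.

67.51 : 100.00 : 49.37 : 8.13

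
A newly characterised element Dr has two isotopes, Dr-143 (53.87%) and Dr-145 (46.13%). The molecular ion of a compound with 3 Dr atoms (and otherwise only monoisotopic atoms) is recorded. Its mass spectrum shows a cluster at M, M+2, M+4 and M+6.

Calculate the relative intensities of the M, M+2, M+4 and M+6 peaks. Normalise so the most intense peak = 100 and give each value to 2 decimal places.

The 3 Dr atoms are independent, so intensities follow the terms of (0.5387 + 0.4613)^3.
P(M) = 0.5387^3 = 0.156329
P(M+2) = 3 × 0.5387^2 × 0.4613^1 = 0.401605
P(M+4) = 3 × 0.5387^1 × 0.4613^2 = 0.343902
P(M+6) = 0.4613^3 = 0.098164
The M+2 peak is largest (0.401605); scaling to 100 gives 38.93 : 100.00 : 85.63 : 24.44.

38.93 : 100.00 : 85.63 : 24.44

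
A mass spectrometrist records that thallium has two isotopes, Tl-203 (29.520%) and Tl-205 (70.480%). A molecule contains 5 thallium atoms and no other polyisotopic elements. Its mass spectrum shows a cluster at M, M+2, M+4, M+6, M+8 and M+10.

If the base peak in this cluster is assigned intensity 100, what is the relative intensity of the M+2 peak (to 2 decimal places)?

7.35

Term probabilities: M 0.0022, M+2 0.0268, M+4 0.1278, M+6 0.3051, M+8 0.3642, M+10 0.1739. Base peak = M+8.
P(M+8) = C(5,4) × 0.29520^1 × 0.70480^4 = 5 × 0.2952 × 0.24675365 = 0.364208 (base)
P(M+2) = C(5,1) × 0.29520^4 × 0.70480^1 = 5 × 0.00759391 × 0.7048 = 0.026761
Relative intensity = 0.026761 / 0.364208 × 100 = 7.35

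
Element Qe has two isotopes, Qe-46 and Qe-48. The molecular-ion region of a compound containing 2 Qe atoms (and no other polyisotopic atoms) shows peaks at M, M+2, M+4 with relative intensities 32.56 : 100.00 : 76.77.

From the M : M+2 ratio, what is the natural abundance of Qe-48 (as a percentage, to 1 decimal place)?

60.6%

If p is the fraction of Qe that is Qe-46, then I(M+2)/I(M) = [C(2,1)·p^1·(1−p)] / p^2 = 2·(1−p)/p = 100.00/32.56 = 3.0713
(1−p)/p = 3.0713/2 = 1.5356  ⇒  p = 1/(1 + 1.5356) = 0.3944
Qe-46: 39.4%, Qe-48: 60.6%.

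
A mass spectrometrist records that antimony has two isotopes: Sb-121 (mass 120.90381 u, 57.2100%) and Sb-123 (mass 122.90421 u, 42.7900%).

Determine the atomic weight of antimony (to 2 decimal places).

Average mass = Σ (abundance × isotope mass) = 0.572100 × 120.90381 + 0.427900 × 122.90421
= 69.169070 + 52.590711 = 121.759781 u

121.76 u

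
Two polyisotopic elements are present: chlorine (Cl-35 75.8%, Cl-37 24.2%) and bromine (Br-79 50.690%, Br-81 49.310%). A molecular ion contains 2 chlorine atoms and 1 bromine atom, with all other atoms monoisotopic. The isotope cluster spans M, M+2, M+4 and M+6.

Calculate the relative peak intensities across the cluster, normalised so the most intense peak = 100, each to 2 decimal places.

Chlorine pattern (n=2): 0.574564 : 0.366872 : 0.058564
Bromine pattern (n=1): 0.5069 : 0.4931
Convolve the two distributions (both contribute in 2-u steps):
  M: 0.574564×0.5069 = 0.291246
  M+2: 0.574564×0.4931 + 0.366872×0.5069 = 0.469285
  M+4: 0.366872×0.4931 + 0.058564×0.5069 = 0.210591
  M+6: 0.058564×0.4931 = 0.028878
Scale to base peak (0.469285) = 100: 62.06 : 100.00 : 44.87 : 6.15

62.06 : 100.00 : 44.87 : 6.15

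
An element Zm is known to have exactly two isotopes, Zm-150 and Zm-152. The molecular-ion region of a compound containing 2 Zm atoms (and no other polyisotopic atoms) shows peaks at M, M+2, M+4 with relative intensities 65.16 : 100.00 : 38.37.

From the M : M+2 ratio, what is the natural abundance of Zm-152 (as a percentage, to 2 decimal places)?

43.42%

If p is the fraction of Zm that is Zm-150, then I(M+2)/I(M) = [C(2,1)·p^1·(1−p)] / p^2 = 2·(1−p)/p = 100.00/65.16 = 1.5347
(1−p)/p = 1.5347/2 = 0.7673  ⇒  p = 1/(1 + 0.7673) = 0.5658
Zm-150: 56.58%, Zm-152: 43.42%.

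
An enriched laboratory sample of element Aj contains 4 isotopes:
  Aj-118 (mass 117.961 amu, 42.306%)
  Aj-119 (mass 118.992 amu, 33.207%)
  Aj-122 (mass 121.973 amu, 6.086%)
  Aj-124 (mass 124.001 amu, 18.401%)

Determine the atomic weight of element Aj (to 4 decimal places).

119.6590 amu

The abundance-weighted mean is 0.42306 × 117.961 + 0.33207 × 118.992 + 0.06086 × 121.973 + 0.18401 × 124.001
= 49.90458 + 39.51367 + 7.42328 + 22.81742 = 119.65895 amu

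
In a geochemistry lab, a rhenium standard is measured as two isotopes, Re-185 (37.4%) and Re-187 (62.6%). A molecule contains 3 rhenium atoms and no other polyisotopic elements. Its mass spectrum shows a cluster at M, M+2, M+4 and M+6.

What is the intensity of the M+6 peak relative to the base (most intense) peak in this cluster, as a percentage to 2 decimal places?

Binomial terms of (0.374 + 0.626)^3: M 0.0523, M+2 0.2627, M+4 0.4397, M+6 0.2453 → M+4 is the base peak.
P(M+4) = C(3,2) × 0.374^1 × 0.626^2 = 3 × 0.3740 × 0.391876 = 0.439685 (base)
P(M+6) = C(3,3) × 0.374^0 × 0.626^3 = 1 × 1.0000 × 0.24531438 = 0.245314
Relative intensity = 0.245314 / 0.439685 × 100 = 55.79

55.79%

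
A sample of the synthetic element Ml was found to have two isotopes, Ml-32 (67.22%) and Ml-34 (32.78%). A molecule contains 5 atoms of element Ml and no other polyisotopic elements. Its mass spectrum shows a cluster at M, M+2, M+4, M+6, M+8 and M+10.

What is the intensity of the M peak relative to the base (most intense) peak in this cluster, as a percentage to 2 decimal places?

(0.6722 + 0.3278)^5 gives M 0.1372, M+2 0.3346, M+4 0.3264, M+6 0.1592, M+8 0.0388, M+10 0.0038; the largest is M+2.
P(M+2) = C(5,1) × 0.6722^4 × 0.3278^1 = 5 × 0.20417099 × 0.3278 = 0.334636 (base)
P(M) = C(5,0) × 0.6722^5 × 0.3278^0 = 1 × 0.13724374 × 1.0000 = 0.137244
Relative intensity = 0.137244 / 0.334636 × 100 = 41.01

41.01%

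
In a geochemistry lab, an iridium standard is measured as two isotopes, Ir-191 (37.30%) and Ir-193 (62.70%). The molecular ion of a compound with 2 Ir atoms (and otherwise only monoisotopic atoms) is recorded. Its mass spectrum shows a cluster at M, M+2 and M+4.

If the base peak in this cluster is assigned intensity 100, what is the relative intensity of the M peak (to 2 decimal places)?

29.74

Term probabilities: M 0.1391, M+2 0.4677, M+4 0.3931. Base peak = M+2.
P(M+2) = C(2,1) × 0.3730^1 × 0.6270^1 = 2 × 0.3730 × 0.6270 = 0.467742 (base)
P(M) = C(2,0) × 0.3730^2 × 0.6270^0 = 1 × 0.139129 × 1.0000 = 0.139129
Relative intensity = 0.139129 / 0.467742 × 100 = 29.74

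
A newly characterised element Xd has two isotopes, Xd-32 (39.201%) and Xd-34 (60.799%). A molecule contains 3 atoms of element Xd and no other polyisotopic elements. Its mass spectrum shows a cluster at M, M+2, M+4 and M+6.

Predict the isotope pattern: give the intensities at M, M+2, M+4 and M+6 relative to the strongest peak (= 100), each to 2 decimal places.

13.86 : 64.48 : 100.00 : 51.70

The 3 Xd atoms are independent, so intensities follow the terms of (0.39201 + 0.60799)^3.
P(M) = 0.39201^3 = 0.060241
P(M+2) = 3 × 0.39201^2 × 0.60799^1 = 0.280293
P(M+4) = 3 × 0.39201^1 × 0.60799^2 = 0.434722
P(M+6) = 0.60799^3 = 0.224745
The M+4 peak is largest (0.434722); scaling to 100 gives 13.86 : 64.48 : 100.00 : 51.70.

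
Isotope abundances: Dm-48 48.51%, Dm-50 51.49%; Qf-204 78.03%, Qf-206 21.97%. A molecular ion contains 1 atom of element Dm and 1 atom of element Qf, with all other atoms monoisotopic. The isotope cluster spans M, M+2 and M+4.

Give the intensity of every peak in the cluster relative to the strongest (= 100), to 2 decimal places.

74.46 : 100.00 : 22.25

Element Dm pattern (n=1): 0.4851 : 0.5149
Element Qf pattern (n=1): 0.7803 : 0.2197
Convolve the two distributions (both contribute in 2-u steps):
  M: 0.4851×0.7803 = 0.378524
  M+2: 0.4851×0.2197 + 0.5149×0.7803 = 0.508353
  M+4: 0.5149×0.2197 = 0.113124
Scale to base peak (0.508353) = 100: 74.46 : 100.00 : 22.25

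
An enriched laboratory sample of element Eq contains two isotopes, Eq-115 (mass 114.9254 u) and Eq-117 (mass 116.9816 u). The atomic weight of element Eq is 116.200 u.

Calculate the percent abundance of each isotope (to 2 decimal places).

Let x be the fractional abundance of Eq-115; then Eq-117 has abundance 1 − x.
114.9254·x + 116.9816·(1 − x) = 116.200
(114.9254 − 116.9816)·x = 116.200 − 116.9816
x = -0.7816 / -2.0562 = 0.38012 → 38.01% Eq-115, 61.99% Eq-117.

Eq-115: 38.01%, Eq-117: 61.99%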